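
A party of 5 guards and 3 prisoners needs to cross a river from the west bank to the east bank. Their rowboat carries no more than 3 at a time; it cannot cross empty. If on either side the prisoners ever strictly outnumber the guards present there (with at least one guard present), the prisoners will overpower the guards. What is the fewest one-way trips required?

Counting alone: each trip to the east bank takes at most 3 across and each return brings at least 1 back, so after t trips out (and t−1 returns) at most 3t − (t−1) of the 8 are across; that first reaches 8 at t = 4, so at least 7 crossings are needed.
The plan below uses exactly 7 crossings, so it is optimal:
1. 2 prisoners → the east bank.  (the west bank: 5G 1P; the east bank: 0G 2P)
2. 1 prisoner ← the west bank.  (the west bank: 5G 2P; the east bank: 0G 1P)
3. 2 guards and 1 prisoner → the east bank.  (the west bank: 3G 1P; the east bank: 2G 2P)
4. 1 prisoner ← the west bank.  (the west bank: 3G 2P; the east bank: 2G 1P)
5. 1 guard and 2 prisoners → the east bank.  (the west bank: 2G 0P; the east bank: 3G 3P)
6. 1 prisoner ← the west bank.  (the west bank: 2G 1P; the east bank: 3G 2P)
7. 2 guards and 1 prisoner → the east bank.  (the west bank: 0G 0P; the east bank: 5G 3P)

7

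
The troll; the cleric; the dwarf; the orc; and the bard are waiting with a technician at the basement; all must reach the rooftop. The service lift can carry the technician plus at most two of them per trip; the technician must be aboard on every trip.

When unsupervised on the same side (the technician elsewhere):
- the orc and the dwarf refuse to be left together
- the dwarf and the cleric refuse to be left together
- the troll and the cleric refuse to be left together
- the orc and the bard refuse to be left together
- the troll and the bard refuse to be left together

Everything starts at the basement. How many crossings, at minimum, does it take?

Whatever the first load, the items left behind include a forbidden pair without the technician. No opening move is safe, so no plan exists.

impossible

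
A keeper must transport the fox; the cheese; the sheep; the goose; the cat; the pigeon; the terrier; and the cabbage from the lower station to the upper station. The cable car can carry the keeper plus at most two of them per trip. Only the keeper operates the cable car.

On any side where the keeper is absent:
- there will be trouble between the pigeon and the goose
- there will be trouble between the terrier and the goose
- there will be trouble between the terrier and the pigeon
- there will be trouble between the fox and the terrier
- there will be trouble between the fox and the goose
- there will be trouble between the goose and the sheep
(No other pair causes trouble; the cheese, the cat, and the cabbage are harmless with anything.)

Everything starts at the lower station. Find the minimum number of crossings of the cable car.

13

Counting alone: the keeper can take at most 2 across per trip to the upper station, so moving all 8 needs at least 4 loaded trips out, with a return between consecutive ones — at least 7 crossings.
The safety rule pushes this higher. Following every safe sequence of crossings, the most of the 8 that can be at the upper station as the cable car arrives there on crossings 7, 9, 11 is 5, 6, 7 respectively — never all 8.
So no plan with fewer than 13 crossings exists, and this one achieves 13:
1. Keeper goes to the upper station with the goose and the terrier.
2. Keeper goes back to the lower station with the goose.
3. Keeper goes to the upper station with the cheese and the goose.
4. Keeper goes back to the lower station with the goose.
5. Keeper goes to the upper station with the goose and the sheep.
6. Keeper goes back to the lower station with the goose.
7. Keeper goes to the upper station with the fox and the pigeon.
8. Keeper goes back to the lower station with the terrier.
9. Keeper goes to the upper station with the cat and the goose.
10. Keeper goes back to the lower station with the goose.
11. Keeper goes to the upper station with the cabbage and the goose.
12. Keeper goes back to the lower station with the goose.
13. Keeper goes to the upper station with the goose and the terrier.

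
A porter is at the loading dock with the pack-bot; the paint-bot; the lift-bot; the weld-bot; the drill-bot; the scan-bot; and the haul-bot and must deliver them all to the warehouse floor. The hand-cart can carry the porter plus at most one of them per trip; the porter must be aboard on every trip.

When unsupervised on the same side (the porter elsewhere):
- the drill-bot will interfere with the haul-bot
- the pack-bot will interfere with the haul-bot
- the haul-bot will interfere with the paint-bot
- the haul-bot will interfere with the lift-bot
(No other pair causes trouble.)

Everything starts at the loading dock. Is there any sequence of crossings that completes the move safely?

Following every safe sequence of crossings from the start, the most of the 7 that can be at the warehouse floor as the hand-cart arrives there on crossings 1, 3, 5, 7 is 1, 2, 3, 4 respectively; the best ever achieved is 4 of 7.
From crossing 9 on, no configuration arises that was not already reachable earlier: only 44 distinct safe configurations (who is on which side, and where the hand-cart is) can ever be reached, none of them has everyone across, and every continuation just revisits them. So no valid plan exists.

No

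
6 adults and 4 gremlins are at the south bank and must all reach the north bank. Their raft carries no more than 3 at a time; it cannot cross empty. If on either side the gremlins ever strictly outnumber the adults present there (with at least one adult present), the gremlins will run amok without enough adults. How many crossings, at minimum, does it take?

Counting alone: each trip to the north bank takes at most 3 across and each return brings at least 1 back, so after t trips out (and t−1 returns) at most 3t − (t−1) of the 10 are across; that first reaches 10 at t = 5, so at least 9 crossings are needed.
The plan below uses exactly 9 crossings, so it is optimal:
1. 2 gremlins → the north bank.  (the south bank: 6A 2G; the north bank: 0A 2G)
2. 1 gremlin ← the south bank.  (the south bank: 6A 3G; the north bank: 0A 1G)
3. 3 gremlins → the north bank.  (the south bank: 6A 0G; the north bank: 0A 4G)
4. 1 gremlin ← the south bank.  (the south bank: 6A 1G; the north bank: 0A 3G)
5. 3 adults → the north bank.  (the south bank: 3A 1G; the north bank: 3A 3G)
6. 1 gremlin ← the south bank.  (the south bank: 3A 2G; the north bank: 3A 2G)
7. 1 adult and 2 gremlins → the north bank.  (the south bank: 2A 0G; the north bank: 4A 4G)
8. 1 gremlin ← the south bank.  (the south bank: 2A 1G; the north bank: 4A 3G)
9. 2 adults and 1 gremlin → the north bank.  (the south bank: 0A 0G; the north bank: 6A 4G)

9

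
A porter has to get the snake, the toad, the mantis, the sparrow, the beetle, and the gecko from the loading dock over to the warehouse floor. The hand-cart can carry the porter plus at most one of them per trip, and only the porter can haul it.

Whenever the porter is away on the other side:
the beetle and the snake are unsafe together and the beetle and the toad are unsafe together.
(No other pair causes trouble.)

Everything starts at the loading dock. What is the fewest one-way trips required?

13

Counting alone: the porter can take at most 1 across per trip to the warehouse floor, so moving all 6 needs at least 6 loaded trips out, with a return between consecutive ones — at least 11 crossings.
The safety rule pushes this higher. Following every safe sequence of crossings, the most of the 6 that can be at the warehouse floor as the hand-cart arrives there on crossing 11 is 5 — never all 6.
So no plan with fewer than 13 crossings exists, and this one achieves 13:
1. Porter goes to the warehouse floor with the beetle.
2. Porter goes back to the loading dock alone.
3. Porter goes to the warehouse floor with the snake.
4. Porter goes back to the loading dock with the beetle.
5. Porter goes to the warehouse floor with the toad.
6. Porter goes back to the loading dock alone.
7. Porter goes to the warehouse floor with the mantis.
8. Porter goes back to the loading dock alone.
9. Porter goes to the warehouse floor with the sparrow.
10. Porter goes back to the loading dock alone.
11. Porter goes to the warehouse floor with the gecko.
12. Porter goes back to the loading dock alone.
13. Porter goes to the warehouse floor with the beetle.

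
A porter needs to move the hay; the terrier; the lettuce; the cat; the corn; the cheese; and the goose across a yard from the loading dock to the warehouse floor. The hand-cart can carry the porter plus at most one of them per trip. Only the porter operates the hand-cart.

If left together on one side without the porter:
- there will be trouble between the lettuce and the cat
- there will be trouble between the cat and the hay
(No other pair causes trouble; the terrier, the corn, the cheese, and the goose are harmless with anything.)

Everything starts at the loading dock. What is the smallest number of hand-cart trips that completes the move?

15

Counting alone: the porter can take at most 1 across per trip to the warehouse floor, so moving all 7 needs at least 7 loaded trips out, with a return between consecutive ones — at least 13 crossings.
The safety rule pushes this higher. Following every safe sequence of crossings, the most of the 7 that can be at the warehouse floor as the hand-cart arrives there on crossing 13 is 6 — never all 7.
So no plan with fewer than 15 crossings exists, and this one achieves 15:
1. Porter goes to the warehouse floor with the cat.
2. Porter goes back to the loading dock alone.
3. Porter goes to the warehouse floor with the hay.
4. Porter goes back to the loading dock with the cat.
5. Porter goes to the warehouse floor with the lettuce.
6. Porter goes back to the loading dock alone.
7. Porter goes to the warehouse floor with the terrier.
8. Porter goes back to the loading dock alone.
9. Porter goes to the warehouse floor with the corn.
10. Porter goes back to the loading dock alone.
11. Porter goes to the warehouse floor with the cheese.
12. Porter goes back to the loading dock alone.
13. Porter goes to the warehouse floor with the goose.
14. Porter goes back to the loading dock alone.
15. Porter goes to the warehouse floor with the cat.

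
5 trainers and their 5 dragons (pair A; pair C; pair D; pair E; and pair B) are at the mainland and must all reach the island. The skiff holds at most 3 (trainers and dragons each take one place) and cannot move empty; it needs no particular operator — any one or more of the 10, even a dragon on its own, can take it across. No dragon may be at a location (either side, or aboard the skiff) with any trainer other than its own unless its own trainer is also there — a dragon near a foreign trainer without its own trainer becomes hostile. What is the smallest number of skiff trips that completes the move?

11

Counting alone: each trip to the island takes at most 3 across and each return brings at least 1 back, so after t trips out (and t−1 returns) at most 3t − (t−1) of the 10 are across; that first reaches 10 at t = 5, so at least 9 crossings are needed.
The safety rule pushes this higher. Following every safe sequence of crossings, the most of the 10 that can be at the island as the skiff arrives there on crossing 9 is 9 — never all 10.
So no plan with fewer than 11 crossings exists, and this one achieves 11:
1. dragon A and trainer A cross → the island.
2. trainer A crosses ← the mainland.
3. dragon C, dragon D, and dragon E cross → the island.
4. dragon A crosses ← the mainland.
5. trainer C, trainer D, and trainer E cross → the island.
6. dragon C and trainer C cross ← the mainland.
7. trainer A, trainer B, and trainer C cross → the island.
8. dragon D crosses ← the mainland.
9. dragon A and dragon C cross → the island.
10. dragon A crosses ← the mainland.
11. dragon A, dragon B, and dragon D cross → the island.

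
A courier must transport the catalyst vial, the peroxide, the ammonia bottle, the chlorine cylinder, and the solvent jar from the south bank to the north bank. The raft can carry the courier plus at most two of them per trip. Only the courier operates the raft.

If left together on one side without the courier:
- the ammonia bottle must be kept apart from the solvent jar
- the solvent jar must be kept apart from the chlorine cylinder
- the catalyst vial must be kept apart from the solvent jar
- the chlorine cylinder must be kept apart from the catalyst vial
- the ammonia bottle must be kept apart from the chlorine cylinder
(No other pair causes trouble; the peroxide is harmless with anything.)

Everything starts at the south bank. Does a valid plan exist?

1. Courier goes to the north bank with the chlorine cylinder and the solvent jar.
2. Courier goes back to the south bank with the chlorine cylinder.
3. Courier goes to the north bank with the ammonia bottle and the catalyst vial.
4. Courier goes back to the south bank with the solvent jar.
5. Courier goes to the north bank with the chlorine cylinder and the peroxide.
6. Courier goes back to the south bank with the chlorine cylinder.
7. Courier goes to the north bank with the chlorine cylinder and the solvent jar.

Yes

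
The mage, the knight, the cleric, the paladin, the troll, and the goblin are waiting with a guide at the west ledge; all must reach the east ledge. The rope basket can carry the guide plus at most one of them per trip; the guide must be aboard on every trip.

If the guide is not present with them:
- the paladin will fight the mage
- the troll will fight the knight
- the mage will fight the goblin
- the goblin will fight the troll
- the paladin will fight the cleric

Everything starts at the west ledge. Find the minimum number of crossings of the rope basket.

impossible

Whatever the first load, the items left behind include a forbidden pair without the guide. No opening move is safe, so no plan exists.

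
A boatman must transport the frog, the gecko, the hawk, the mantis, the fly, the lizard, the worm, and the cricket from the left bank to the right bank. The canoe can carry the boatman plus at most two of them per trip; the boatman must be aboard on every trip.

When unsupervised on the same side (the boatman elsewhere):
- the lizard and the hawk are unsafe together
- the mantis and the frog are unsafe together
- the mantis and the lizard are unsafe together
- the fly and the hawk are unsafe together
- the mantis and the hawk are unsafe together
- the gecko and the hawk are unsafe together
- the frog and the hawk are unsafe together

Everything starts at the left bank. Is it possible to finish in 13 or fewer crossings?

Yes — this plan uses 13 crossings (≤ 13):
1. Boatman goes to the right bank with the hawk and the mantis.  [the left bank: the cricket, the fly, the frog, the gecko, the lizard, the worm | the right bank: the hawk, the mantis]
2. Boatman goes back to the left bank with the hawk.  [the left bank: the cricket, the fly, the frog, the gecko, the hawk, the lizard, the worm | the right bank: the mantis]
3. Boatman goes to the right bank with the gecko and the hawk.  [the left bank: the cricket, the fly, the frog, the lizard, the worm | the right bank: the gecko, the hawk, the mantis]
4. Boatman goes back to the left bank with the hawk.  [the left bank: the cricket, the fly, the frog, the hawk, the lizard, the worm | the right bank: the gecko, the mantis]
5. Boatman goes to the right bank with the fly and the hawk.  [the left bank: the cricket, the frog, the lizard, the worm | the right bank: the fly, the gecko, the hawk, the mantis]
6. Boatman goes back to the left bank with the hawk.  [the left bank: the cricket, the frog, the hawk, the lizard, the worm | the right bank: the fly, the gecko, the mantis]
7. Boatman goes to the right bank with the frog and the lizard.  [the left bank: the cricket, the hawk, the worm | the right bank: the fly, the frog, the gecko, the lizard, the mantis]
8. Boatman goes back to the left bank with the mantis.  [the left bank: the cricket, the hawk, the mantis, the worm | the right bank: the fly, the frog, the gecko, the lizard]
9. Boatman goes to the right bank with the hawk and the worm.  [the left bank: the cricket, the mantis | the right bank: the fly, the frog, the gecko, the hawk, the lizard, the worm]
10. Boatman goes back to the left bank with the hawk.  [the left bank: the cricket, the hawk, the mantis | the right bank: the fly, the frog, the gecko, the lizard, the worm]
11. Boatman goes to the right bank with the cricket and the hawk.  [the left bank: the mantis | the right bank: the cricket, the fly, the frog, the gecko, the hawk, the lizard, the worm]
12. Boatman goes back to the left bank with the hawk.  [the left bank: the hawk, the mantis | the right bank: the cricket, the fly, the frog, the gecko, the lizard, the worm]
13. Boatman goes to the right bank with the hawk and the mantis.  [the left bank: — | the right bank: the cricket, the fly, the frog, the gecko, the hawk, the lizard, the mantis, the worm]

Yes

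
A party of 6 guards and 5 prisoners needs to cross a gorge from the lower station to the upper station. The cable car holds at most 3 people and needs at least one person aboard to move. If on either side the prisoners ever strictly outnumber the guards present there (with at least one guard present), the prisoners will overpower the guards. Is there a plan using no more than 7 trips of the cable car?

Counting alone: each trip to the upper station takes at most 3 across and each return brings at least 1 back, so after t trips out (and t−1 returns) at most 3t − (t−1) of the 11 are across; that first reaches 11 at t = 5, so at least 9 crossings are needed.
Since 7 < 9, 7 crossings cannot be enough. (The shortest complete plan in fact takes 9:)
1. 3 prisoners → the upper station.  (the lower station: 6G 2P; the upper station: 0G 3P)
2. 1 prisoner ← the lower station.  (the lower station: 6G 3P; the upper station: 0G 2P)
3. 3 guards → the upper station.  (the lower station: 3G 3P; the upper station: 3G 2P)
4. 1 guard ← the lower station.  (the lower station: 4G 3P; the upper station: 2G 2P)
5. 2 guards and 1 prisoner → the upper station.  (the lower station: 2G 2P; the upper station: 4G 3P)
6. 1 guard ← the lower station.  (the lower station: 3G 2P; the upper station: 3G 3P)
7. 2 guards and 1 prisoner → the upper station.  (the lower station: 1G 1P; the upper station: 5G 4P)
8. 1 guard ← the lower station.  (the lower station: 2G 1P; the upper station: 4G 4P)
9. 2 guards and 1 prisoner → the upper station.  (the lower station: 0G 0P; the upper station: 6G 5P)

No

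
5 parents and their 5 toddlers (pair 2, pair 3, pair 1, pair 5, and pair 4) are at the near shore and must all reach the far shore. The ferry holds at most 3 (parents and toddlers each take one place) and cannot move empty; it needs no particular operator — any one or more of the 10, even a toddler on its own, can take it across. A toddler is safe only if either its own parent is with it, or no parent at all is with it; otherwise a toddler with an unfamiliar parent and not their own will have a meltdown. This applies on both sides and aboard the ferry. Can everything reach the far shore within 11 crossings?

Yes

Yes — this plan uses 11 crossings (≤ 11):
1. parent 2 and toddler 2 cross → the far shore.
2. parent 2 crosses ← the near shore.
3. toddler 1, toddler 3, and toddler 5 cross → the far shore.
4. toddler 2 crosses ← the near shore.
5. parent 1, parent 3, and parent 5 cross → the far shore.
6. parent 3 and toddler 3 cross ← the near shore.
7. parent 2, parent 3, and parent 4 cross → the far shore.
8. toddler 1 crosses ← the near shore.
9. toddler 2 and toddler 3 cross → the far shore.
10. toddler 2 crosses ← the near shore.
11. toddler 1, toddler 2, and toddler 4 cross → the far shore.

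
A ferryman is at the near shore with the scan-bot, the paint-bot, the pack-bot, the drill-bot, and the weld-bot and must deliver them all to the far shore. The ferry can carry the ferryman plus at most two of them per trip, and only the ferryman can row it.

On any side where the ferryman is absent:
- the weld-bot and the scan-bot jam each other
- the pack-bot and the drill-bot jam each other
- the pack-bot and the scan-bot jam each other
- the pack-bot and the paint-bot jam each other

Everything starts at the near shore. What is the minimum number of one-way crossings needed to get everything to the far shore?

Counting alone: the ferryman can take at most 2 across per trip to the far shore, so moving all 5 needs at least 3 loaded trips out, with a return between consecutive ones — at least 5 crossings.
The plan below uses exactly 5 crossings, so it is optimal:
1. Ferryman goes to the far shore with the pack-bot and the scan-bot.
2. Ferryman goes back to the near shore with the pack-bot.
3. Ferryman goes to the far shore with the drill-bot and the paint-bot.
4. Ferryman goes back to the near shore alone.
5. Ferryman goes to the far shore with the pack-bot and the weld-bot.

5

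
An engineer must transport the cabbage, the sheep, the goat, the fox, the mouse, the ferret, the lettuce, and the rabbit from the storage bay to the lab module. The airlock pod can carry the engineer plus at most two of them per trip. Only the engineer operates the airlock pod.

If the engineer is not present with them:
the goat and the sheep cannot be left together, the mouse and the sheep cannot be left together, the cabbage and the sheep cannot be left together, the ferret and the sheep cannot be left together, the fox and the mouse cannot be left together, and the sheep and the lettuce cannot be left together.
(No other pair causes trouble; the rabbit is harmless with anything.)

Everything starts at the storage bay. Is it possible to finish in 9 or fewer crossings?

No

Counting alone: the engineer can take at most 2 across per trip to the lab module, so moving all 8 needs at least 4 loaded trips out, with a return between consecutive ones — at least 7 crossings.
The safety rule pushes this higher. Following every safe sequence of crossings, the most of the 8 that can be at the lab module as the airlock pod arrives there on crossings 7, 9 is 6, 7 respectively — never all 8.
So the move cannot be finished within 9 crossings. (The shortest complete plan takes 11:)
1. Engineer goes to the lab module with the fox and the sheep.
2. Engineer goes back to the storage bay alone.
3. Engineer goes to the lab module with the rabbit.
4. Engineer goes back to the storage bay alone.
5. Engineer goes to the lab module with the cabbage and the goat.
6. Engineer goes back to the storage bay with the sheep.
7. Engineer goes to the lab module with the mouse and the sheep.
8. Engineer goes back to the storage bay with the fox and the sheep.
9. Engineer goes to the lab module with the ferret and the lettuce.
10. Engineer goes back to the storage bay alone.
11. Engineer goes to the lab module with the fox and the sheep.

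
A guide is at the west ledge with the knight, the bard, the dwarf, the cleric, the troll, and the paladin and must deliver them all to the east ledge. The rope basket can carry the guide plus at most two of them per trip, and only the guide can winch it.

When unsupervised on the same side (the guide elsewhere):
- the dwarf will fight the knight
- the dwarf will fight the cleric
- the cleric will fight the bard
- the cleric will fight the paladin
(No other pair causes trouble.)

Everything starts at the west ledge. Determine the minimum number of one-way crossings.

7

Counting alone: the guide can take at most 2 across per trip to the east ledge, so moving all 6 needs at least 3 loaded trips out, with a return between consecutive ones — at least 5 crossings.
The safety rule pushes this higher. Following every safe sequence of crossings, the most of the 6 that can be at the east ledge as the rope basket arrives there on crossing 5 is 5 — never all 6.
So no plan with fewer than 7 crossings exists, and this one achieves 7:
1. Guide goes to the east ledge with the cleric and the knight.  [the west ledge: the bard, the dwarf, the paladin, the troll | the east ledge: the cleric, the knight]
2. Guide goes back to the west ledge alone.  [the west ledge: the bard, the dwarf, the paladin, the troll | the east ledge: the cleric, the knight]
3. Guide goes to the east ledge with the troll.  [the west ledge: the bard, the dwarf, the paladin | the east ledge: the cleric, the knight, the troll]
4. Guide goes back to the west ledge alone.  [the west ledge: the bard, the dwarf, the paladin | the east ledge: the cleric, the knight, the troll]
5. Guide goes to the east ledge with the bard and the paladin.  [the west ledge: the dwarf | the east ledge: the bard, the cleric, the knight, the paladin, the troll]
6. Guide goes back to the west ledge with the cleric.  [the west ledge: the cleric, the dwarf | the east ledge: the bard, the knight, the paladin, the troll]
7. Guide goes to the east ledge with the cleric and the dwarf.  [the west ledge: — | the east ledge: the bard, the cleric, the dwarf, the knight, the paladin, the troll]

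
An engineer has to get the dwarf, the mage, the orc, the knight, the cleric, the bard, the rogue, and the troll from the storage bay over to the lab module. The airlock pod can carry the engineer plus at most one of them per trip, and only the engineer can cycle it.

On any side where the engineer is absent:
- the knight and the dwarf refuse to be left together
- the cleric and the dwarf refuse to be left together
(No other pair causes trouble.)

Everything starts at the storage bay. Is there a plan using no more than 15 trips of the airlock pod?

Counting alone: the engineer can take at most 1 across per trip to the lab module, so moving all 8 needs at least 8 loaded trips out, with a return between consecutive ones — at least 15 crossings.
The safety rule pushes this higher. Following every safe sequence of crossings, the most of the 8 that can be at the lab module as the airlock pod arrives there on crossing 15 is 7 — never all 8.
So the move cannot be finished within 15 crossings. (The shortest complete plan takes 17:)
1. Engineer goes to the lab module with the dwarf.  [the storage bay: the bard, the cleric, the knight, the mage, the orc, the rogue, the troll | the lab module: the dwarf]
2. Engineer goes back to the storage bay alone.  [the storage bay: the bard, the cleric, the knight, the mage, the orc, the rogue, the troll | the lab module: the dwarf]
3. Engineer goes to the lab module with the mage.  [the storage bay: the bard, the cleric, the knight, the orc, the rogue, the troll | the lab module: the dwarf, the mage]
4. Engineer goes back to the storage bay alone.  [the storage bay: the bard, the cleric, the knight, the orc, the rogue, the troll | the lab module: the dwarf, the mage]
5. Engineer goes to the lab module with the orc.  [the storage bay: the bard, the cleric, the knight, the rogue, the troll | the lab module: the dwarf, the mage, the orc]
6. Engineer goes back to the storage bay alone.  [the storage bay: the bard, the cleric, the knight, the rogue, the troll | the lab module: the dwarf, the mage, the orc]
7. Engineer goes to the lab module with the knight.  [the storage bay: the bard, the cleric, the rogue, the troll | the lab module: the dwarf, the knight, the mage, the orc]
8. Engineer goes back to the storage bay with the dwarf.  [the storage bay: the bard, the cleric, the dwarf, the rogue, the troll | the lab module: the knight, the mage, the orc]
9. Engineer goes to the lab module with the cleric.  [the storage bay: the bard, the dwarf, the rogue, the troll | the lab module: the cleric, the knight, the mage, the orc]
10. Engineer goes back to the storage bay alone.  [the storage bay: the bard, the dwarf, the rogue, the troll | the lab module: the cleric, the knight, the mage, the orc]
11. Engineer goes to the lab module with the bard.  [the storage bay: the dwarf, the rogue, the troll | the lab module: the bard, the cleric, the knight, the mage, the orc]
12. Engineer goes back to the storage bay alone.  [the storage bay: the dwarf, the rogue, the troll | the lab module: the bard, the cleric, the knight, the mage, the orc]
13. Engineer goes to the lab module with the rogue.  [the storage bay: the dwarf, the troll | the lab module: the bard, the cleric, the knight, the mage, the orc, the rogue]
14. Engineer goes back to the storage bay alone.  [the storage bay: the dwarf, the troll | the lab module: the bard, the cleric, the knight, the mage, the orc, the rogue]
15. Engineer goes to the lab module with the troll.  [the storage bay: the dwarf | the lab module: the bard, the cleric, the knight, the mage, the orc, the rogue, the troll]
16. Engineer goes back to the storage bay alone.  [the storage bay: the dwarf | the lab module: the bard, the cleric, the knight, the mage, the orc, the rogue, the troll]
17. Engineer goes to the lab module with the dwarf.  [the storage bay: — | the lab module: the bard, the cleric, the dwarf, the knight, the mage, the orc, the rogue, the troll]

No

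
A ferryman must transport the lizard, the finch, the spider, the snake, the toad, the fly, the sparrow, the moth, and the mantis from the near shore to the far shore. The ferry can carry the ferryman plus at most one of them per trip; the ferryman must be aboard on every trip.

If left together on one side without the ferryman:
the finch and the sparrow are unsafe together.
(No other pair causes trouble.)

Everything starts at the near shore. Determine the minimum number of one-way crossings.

17

Counting alone: the ferryman can take at most 1 across per trip to the far shore, so moving all 9 needs at least 9 loaded trips out, with a return between consecutive ones — at least 17 crossings.
The plan below uses exactly 17 crossings, so it is optimal:
1. Ferryman goes to the far shore with the finch.  [the near shore: the fly, the lizard, the mantis, the moth, the snake, the sparrow, the spider, the toad | the far shore: the finch]
2. Ferryman goes back to the near shore alone.  [the near shore: the fly, the lizard, the mantis, the moth, the snake, the sparrow, the spider, the toad | the far shore: the finch]
3. Ferryman goes to the far shore with the lizard.  [the near shore: the fly, the mantis, the moth, the snake, the sparrow, the spider, the toad | the far shore: the finch, the lizard]
4. Ferryman goes back to the near shore alone.  [the near shore: the fly, the mantis, the moth, the snake, the sparrow, the spider, the toad | the far shore: the finch, the lizard]
5. Ferryman goes to the far shore with the spider.  [the near shore: the fly, the mantis, the moth, the snake, the sparrow, the toad | the far shore: the finch, the lizard, the spider]
6. Ferryman goes back to the near shore alone.  [the near shore: the fly, the mantis, the moth, the snake, the sparrow, the toad | the far shore: the finch, the lizard, the spider]
7. Ferryman goes to the far shore with the snake.  [the near shore: the fly, the mantis, the moth, the sparrow, the toad | the far shore: the finch, the lizard, the snake, the spider]
8. Ferryman goes back to the near shore alone.  [the near shore: the fly, the mantis, the moth, the sparrow, the toad | the far shore: the finch, the lizard, the snake, the spider]
9. Ferryman goes to the far shore with the toad.  [the near shore: the fly, the mantis, the moth, the sparrow | the far shore: the finch, the lizard, the snake, the spider, the toad]
10. Ferryman goes back to the near shore alone.  [the near shore: the fly, the mantis, the moth, the sparrow | the far shore: the finch, the lizard, the snake, the spider, the toad]
11. Ferryman goes to the far shore with the fly.  [the near shore: the mantis, the moth, the sparrow | the far shore: the finch, the fly, the lizard, the snake, the spider, the toad]
12. Ferryman goes back to the near shore alone.  [the near shore: the mantis, the moth, the sparrow | the far shore: the finch, the fly, the lizard, the snake, the spider, the toad]
13. Ferryman goes to the far shore with the moth.  [the near shore: the mantis, the sparrow | the far shore: the finch, the fly, the lizard, the moth, the snake, the spider, the toad]
14. Ferryman goes back to the near shore alone.  [the near shore: the mantis, the sparrow | the far shore: the finch, the fly, the lizard, the moth, the snake, the spider, the toad]
15. Ferryman goes to the far shore with the mantis.  [the near shore: the sparrow | the far shore: the finch, the fly, the lizard, the mantis, the moth, the snake, the spider, the toad]
16. Ferryman goes back to the near shore alone.  [the near shore: the sparrow | the far shore: the finch, the fly, the lizard, the mantis, the moth, the snake, the spider, the toad]
17. Ferryman goes to the far shore with the sparrow.  [the near shore: — | the far shore: the finch, the fly, the lizard, the mantis, the moth, the snake, the sparrow, the spider, the toad]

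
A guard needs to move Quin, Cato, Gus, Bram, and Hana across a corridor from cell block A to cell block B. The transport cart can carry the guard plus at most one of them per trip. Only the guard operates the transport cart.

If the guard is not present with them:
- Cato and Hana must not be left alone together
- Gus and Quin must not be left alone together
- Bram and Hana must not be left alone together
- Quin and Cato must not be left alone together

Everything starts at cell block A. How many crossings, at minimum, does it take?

impossible

Whatever the first load, the items left behind include a forbidden pair without the guard. No opening move is safe, so no plan exists.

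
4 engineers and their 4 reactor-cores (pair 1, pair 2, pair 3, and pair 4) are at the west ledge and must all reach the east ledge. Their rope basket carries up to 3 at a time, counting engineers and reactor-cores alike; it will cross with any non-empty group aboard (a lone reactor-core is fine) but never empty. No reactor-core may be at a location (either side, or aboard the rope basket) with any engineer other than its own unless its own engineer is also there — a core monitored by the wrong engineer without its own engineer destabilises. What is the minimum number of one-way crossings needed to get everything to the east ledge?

Counting alone: each trip to the east ledge takes at most 3 across and each return brings at least 1 back, so after t trips out (and t−1 returns) at most 3t − (t−1) of the 8 are across; that first reaches 8 at t = 4, so at least 7 crossings are needed.
The safety rule pushes this higher. Following every safe sequence of crossings, the most of the 8 that can be at the east ledge as the rope basket arrives there on crossing 7 is 7 — never all 8.
So no plan with fewer than 9 crossings exists, and this one achieves 9:
1. engineer 1 and reactor-core 1 cross → the east ledge.
2. engineer 1 crosses ← the west ledge.
3. engineer 1, engineer 2, and reactor-core 2 cross → the east ledge.
4. engineer 1 and reactor-core 1 cross ← the west ledge.
5. engineer 1, engineer 3, and engineer 4 cross → the east ledge.
6. reactor-core 2 crosses ← the west ledge.
7. reactor-core 1 and reactor-core 2 cross → the east ledge.
8. reactor-core 1 crosses ← the west ledge.
9. reactor-core 1, reactor-core 3, and reactor-core 4 cross → the east ledge.

9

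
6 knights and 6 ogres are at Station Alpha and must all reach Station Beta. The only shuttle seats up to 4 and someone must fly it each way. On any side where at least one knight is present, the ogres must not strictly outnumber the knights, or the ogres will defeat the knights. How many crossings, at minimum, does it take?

9

Counting alone: each trip to Station Beta takes at most 4 across and each return brings at least 1 back, so after t trips out (and t−1 returns) at most 4t − (t−1) of the 12 are across; that first reaches 12 at t = 4, so at least 7 crossings are needed.
The safety rule pushes this higher. Following every safe sequence of crossings, the most of the 12 that can be at Station Beta as the shuttle arrives there on crossing 7 is 11 — never all 12.
So no plan with fewer than 9 crossings exists, and this one achieves 9:
1. 2 ogres → Station Beta.  (Station Alpha: 6K 4O; Station Beta: 0K 2O)
2. 1 ogre ← Station Alpha.  (Station Alpha: 6K 5O; Station Beta: 0K 1O)
3. 4 ogres → Station Beta.  (Station Alpha: 6K 1O; Station Beta: 0K 5O)
4. 1 ogre ← Station Alpha.  (Station Alpha: 6K 2O; Station Beta: 0K 4O)
5. 4 knights → Station Beta.  (Station Alpha: 2K 2O; Station Beta: 4K 4O)
6. 1 knight and 1 ogre ← Station Alpha.  (Station Alpha: 3K 3O; Station Beta: 3K 3O)
7. 2 knights and 2 ogres → Station Beta.  (Station Alpha: 1K 1O; Station Beta: 5K 5O)
8. 1 knight and 1 ogre ← Station Alpha.  (Station Alpha: 2K 2O; Station Beta: 4K 4O)
9. 2 knights and 2 ogres → Station Beta.  (Station Alpha: 0K 0O; Station Beta: 6K 6O)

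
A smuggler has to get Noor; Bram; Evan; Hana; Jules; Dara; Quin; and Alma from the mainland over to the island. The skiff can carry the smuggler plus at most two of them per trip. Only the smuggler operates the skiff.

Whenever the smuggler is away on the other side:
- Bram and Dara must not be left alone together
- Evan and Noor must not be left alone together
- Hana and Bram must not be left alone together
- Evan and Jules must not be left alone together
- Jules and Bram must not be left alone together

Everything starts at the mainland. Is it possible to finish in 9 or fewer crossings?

Yes

Yes — this plan uses 9 crossings (≤ 9):
1. Smuggler goes to the island with Bram and Evan.  [the mainland: Alma, Dara, Hana, Jules, Noor, Quin | the island: Bram, Evan]
2. Smuggler goes back to the mainland alone.  [the mainland: Alma, Dara, Hana, Jules, Noor, Quin | the island: Bram, Evan]
3. Smuggler goes to the island with Hana and Noor.  [the mainland: Alma, Dara, Jules, Quin | the island: Bram, Evan, Hana, Noor]
4. Smuggler goes back to the mainland with Bram and Evan.  [the mainland: Alma, Bram, Dara, Evan, Jules, Quin | the island: Hana, Noor]
5. Smuggler goes to the island with Dara and Jules.  [the mainland: Alma, Bram, Evan, Quin | the island: Dara, Hana, Jules, Noor]
6. Smuggler goes back to the mainland alone.  [the mainland: Alma, Bram, Evan, Quin | the island: Dara, Hana, Jules, Noor]
7. Smuggler goes to the island with Alma and Quin.  [the mainland: Bram, Evan | the island: Alma, Dara, Hana, Jules, Noor, Quin]
8. Smuggler goes back to the mainland alone.  [the mainland: Bram, Evan | the island: Alma, Dara, Hana, Jules, Noor, Quin]
9. Smuggler goes to the island with Bram and Evan.  [the mainland: — | the island: Alma, Bram, Dara, Evan, Hana, Jules, Noor, Quin]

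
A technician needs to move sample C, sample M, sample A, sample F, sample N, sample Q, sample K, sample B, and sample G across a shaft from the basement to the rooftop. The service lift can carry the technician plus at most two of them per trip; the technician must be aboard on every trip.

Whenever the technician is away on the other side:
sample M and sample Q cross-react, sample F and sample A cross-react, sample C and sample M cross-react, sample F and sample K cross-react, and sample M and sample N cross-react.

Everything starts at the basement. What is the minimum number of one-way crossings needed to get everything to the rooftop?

Counting alone: the technician can take at most 2 across per trip to the rooftop, so moving all 9 needs at least 5 loaded trips out, with a return between consecutive ones — at least 9 crossings.
The safety rule pushes this higher. Following every safe sequence of crossings, the most of the 9 that can be at the rooftop as the service lift arrives there on crossing 9 is 8 — never all 9.
So no plan with fewer than 11 crossings exists, and this one achieves 11:
1. Technician goes to the rooftop with sample F and sample M.  [the basement: sample A, sample B, sample C, sample G, sample K, sample N, sample Q | the rooftop: sample F, sample M]
2. Technician goes back to the basement alone.  [the basement: sample A, sample B, sample C, sample G, sample K, sample N, sample Q | the rooftop: sample F, sample M]
3. Technician goes to the rooftop with sample C.  [the basement: sample A, sample B, sample G, sample K, sample N, sample Q | the rooftop: sample C, sample F, sample M]
4. Technician goes back to the basement with sample M.  [the basement: sample A, sample B, sample G, sample K, sample M, sample N, sample Q | the rooftop: sample C, sample F]
5. Technician goes to the rooftop with sample N and sample Q.  [the basement: sample A, sample B, sample G, sample K, sample M | the rooftop: sample C, sample F, sample N, sample Q]
6. Technician goes back to the basement alone.  [the basement: sample A, sample B, sample G, sample K, sample M | the rooftop: sample C, sample F, sample N, sample Q]
7. Technician goes to the rooftop with sample A and sample K.  [the basement: sample B, sample G, sample M | the rooftop: sample A, sample C, sample F, sample K, sample N, sample Q]
8. Technician goes back to the basement with sample F.  [the basement: sample B, sample F, sample G, sample M | the rooftop: sample A, sample C, sample K, sample N, sample Q]
9. Technician goes to the rooftop with sample B and sample G.  [the basement: sample F, sample M | the rooftop: sample A, sample B, sample C, sample G, sample K, sample N, sample Q]
10. Technician goes back to the basement alone.  [the basement: sample F, sample M | the rooftop: sample A, sample B, sample C, sample G, sample K, sample N, sample Q]
11. Technician goes to the rooftop with sample F and sample M.  [the basement: — | the rooftop: sample A, sample B, sample C, sample F, sample G, sample K, sample M, sample N, sample Q]

11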